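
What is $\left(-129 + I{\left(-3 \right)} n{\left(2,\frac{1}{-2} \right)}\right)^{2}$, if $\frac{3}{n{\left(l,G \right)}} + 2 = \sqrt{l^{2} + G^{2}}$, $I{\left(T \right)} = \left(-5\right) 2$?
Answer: $197361 + 44280 \sqrt{17} \approx 3.7993 \cdot 10^{5}$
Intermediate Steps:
$I{\left(T \right)} = -10$
$n{\left(l,G \right)} = \frac{3}{-2 + \sqrt{G^{2} + l^{2}}}$ ($n{\left(l,G \right)} = \frac{3}{-2 + \sqrt{l^{2} + G^{2}}} = \frac{3}{-2 + \sqrt{G^{2} + l^{2}}}$)
$\left(-129 + I{\left(-3 \right)} n{\left(2,\frac{1}{-2} \right)}\right)^{2} = \left(-129 - 10 \frac{3}{-2 + \sqrt{\left(\frac{1}{-2}\right)^{2} + 2^{2}}}\right)^{2} = \left(-129 - 10 \frac{3}{-2 + \sqrt{\left(- \frac{1}{2}\right)^{2} + 4}}\right)^{2} = \left(-129 - 10 \frac{3}{-2 + \sqrt{\frac{1}{4} + 4}}\right)^{2} = \left(-129 - 10 \frac{3}{-2 + \sqrt{\frac{17}{4}}}\right)^{2} = \left(-129 - 10 \frac{3}{-2 + \frac{\sqrt{17}}{2}}\right)^{2} = \left(-129 - \frac{30}{-2 + \frac{\sqrt{17}}{2}}\right)^{2}$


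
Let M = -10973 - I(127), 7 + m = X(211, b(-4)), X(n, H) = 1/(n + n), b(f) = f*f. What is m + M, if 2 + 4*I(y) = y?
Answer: -9293493/844 ≈ -11011.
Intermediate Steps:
b(f) = f²
I(y) = -½ + y/4
X(n, H) = 1/(2*n)
m = -2953/422 (m = -7 + (½)/211 = -7 + (½)*(1/211) = -7 + 1/422 = -2953/422 ≈ -6.9976)
M = -44017/4 (M = -10973 - (-½ + (¼)*127) = -10973 - (-½ + 127/4) = -10973 - 1*125/4 = -10973 - 125/4 = -44017/4 ≈ -11004.)
m + M = -2953/422 - 44017/4 = -9293493/844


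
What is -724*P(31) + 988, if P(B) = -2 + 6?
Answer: -1908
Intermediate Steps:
P(B) = 4
-724*P(31) + 988 = -724*4 + 988 = -2896 + 988 = -1908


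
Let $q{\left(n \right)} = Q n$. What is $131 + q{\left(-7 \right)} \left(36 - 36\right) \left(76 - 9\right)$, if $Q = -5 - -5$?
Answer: $131$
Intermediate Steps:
$Q = 0$ ($Q = -5 + 5 = 0$)
$q{\left(n \right)} = 0$ ($q{\left(n \right)} = 0 n = 0$)
$131 + q{\left(-7 \right)} \left(36 - 36\right) \left(76 - 9\right) = 131 + 0 \left(36 - 36\right) \left(76 - 9\right) = 131 + 0 \cdot 0 \cdot 67 = 131 + 0 \cdot 0 = 131 + 0 = 131$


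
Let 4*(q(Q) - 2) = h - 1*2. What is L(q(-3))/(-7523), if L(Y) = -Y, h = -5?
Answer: 1/30092 ≈ 3.3231e-5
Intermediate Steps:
q(Q) = ¼ (q(Q) = 2 + (-5 - 1*2)/4 = 2 + (-5 - 2)/4 = 2 + (¼)*(-7) = 2 - 7/4 = ¼)
L(q(-3))/(-7523) = -1*¼/(-7523) = -¼*(-1/7523) = 1/30092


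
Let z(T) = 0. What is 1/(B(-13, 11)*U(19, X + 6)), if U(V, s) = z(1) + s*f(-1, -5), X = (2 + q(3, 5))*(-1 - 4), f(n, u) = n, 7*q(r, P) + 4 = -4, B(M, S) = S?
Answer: -7/132 ≈ -0.053030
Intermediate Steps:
q(r, P) = -8/7 (q(r, P) = -4/7 + (1/7)*(-4) = -4/7 - 4/7 = -8/7)
X = -30/7 (X = (2 - 8/7)*(-1 - 4) = (6/7)*(-5) = -30/7 ≈ -4.2857)
U(V, s) = -s (U(V, s) = 0 + s*(-1) = 0 - s = -s)
1/(B(-13, 11)*U(19, X + 6)) = 1/(11*(-(-30/7 + 6))) = 1/(11*(-1*12/7)) = 1/(11*(-12/7)) = 1/(-132/7) = -7/132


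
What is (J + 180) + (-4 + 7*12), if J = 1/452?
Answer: 117521/452 ≈ 260.00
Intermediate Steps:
J = 1/452 ≈ 0.0022124
(J + 180) + (-4 + 7*12) = (1/452 + 180) + (-4 + 7*12) = 81361/452 + (-4 + 84) = 81361/452 + 80 = 117521/452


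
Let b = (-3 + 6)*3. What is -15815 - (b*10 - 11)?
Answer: -15894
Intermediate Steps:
b = 9 (b = 3*3 = 9)
-15815 - (b*10 - 11) = -15815 - (9*10 - 11) = -15815 - (90 - 11) = -15815 - 1*79 = -15815 - 79 = -15894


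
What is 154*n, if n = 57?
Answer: 8778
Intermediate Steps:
154*n = 154*57 = 8778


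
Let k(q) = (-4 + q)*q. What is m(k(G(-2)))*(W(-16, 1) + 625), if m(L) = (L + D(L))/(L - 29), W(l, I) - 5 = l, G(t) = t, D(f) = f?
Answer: -14736/17 ≈ -866.82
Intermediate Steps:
W(l, I) = 5 + l
k(q) = q*(-4 + q)
m(L) = 2*L/(-29 + L) (m(L) = (L + L)/(L - 29) = (2*L)/(-29 + L) = 2*L/(-29 + L))
m(k(G(-2)))*(W(-16, 1) + 625) = (2*(-2*(-4 - 2))/(-29 - 2*(-4 - 2)))*((5 - 16) + 625) = (2*(-2*(-6))/(-29 - 2*(-6)))*(-11 + 625) = (2*12/(-29 + 12))*614 = (2*12/(-17))*614 = (2*12*(-1/17))*614 = -24/17*614 = -14736/17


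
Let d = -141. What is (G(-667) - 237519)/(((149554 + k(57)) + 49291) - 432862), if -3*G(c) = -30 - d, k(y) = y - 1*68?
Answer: 59389/58507 ≈ 1.0151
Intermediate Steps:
k(y) = -68 + y (k(y) = y - 68 = -68 + y)
G(c) = -37 (G(c) = -(-30 - 1*(-141))/3 = -(-30 + 141)/3 = -1/3*111 = -37)
(G(-667) - 237519)/(((149554 + k(57)) + 49291) - 432862) = (-37 - 237519)/(((149554 + (-68 + 57)) + 49291) - 432862) = -237556/(((149554 - 11) + 49291) - 432862) = -237556/((149543 + 49291) - 432862) = -237556/(198834 - 432862) = -237556/(-234028) = -237556*(-1/234028) = 59389/58507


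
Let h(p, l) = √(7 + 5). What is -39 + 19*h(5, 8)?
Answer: -39 + 38*√3 ≈ 26.818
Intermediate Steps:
h(p, l) = 2*√3 (h(p, l) = √12 = 2*√3)
-39 + 19*h(5, 8) = -39 + 19*(2*√3) = -39 + 38*√3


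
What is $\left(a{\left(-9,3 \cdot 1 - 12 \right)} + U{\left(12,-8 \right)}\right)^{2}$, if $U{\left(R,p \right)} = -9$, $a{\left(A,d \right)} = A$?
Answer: $324$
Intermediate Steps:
$\left(a{\left(-9,3 \cdot 1 - 12 \right)} + U{\left(12,-8 \right)}\right)^{2} = \left(-9 - 9\right)^{2} = \left(-18\right)^{2} = 324$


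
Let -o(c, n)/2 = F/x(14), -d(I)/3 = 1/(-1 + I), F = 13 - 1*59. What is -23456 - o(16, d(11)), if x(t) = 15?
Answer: -351932/15 ≈ -23462.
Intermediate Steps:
F = -46 (F = 13 - 59 = -46)
d(I) = -3/(-1 + I)
o(c, n) = 92/15 (o(c, n) = -(-92)/15 = -2*(-46/15) = 92/15)
-23456 - o(16, d(11)) = -23456 - 1*92/15 = -23456 - 92/15 = -351932/15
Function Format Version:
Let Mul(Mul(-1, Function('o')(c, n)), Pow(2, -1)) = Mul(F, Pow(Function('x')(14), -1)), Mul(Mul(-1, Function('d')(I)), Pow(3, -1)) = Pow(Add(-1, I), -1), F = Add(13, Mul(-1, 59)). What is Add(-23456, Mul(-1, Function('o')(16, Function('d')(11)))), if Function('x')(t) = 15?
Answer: Rational(-351932, 15) ≈ -23462.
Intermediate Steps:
F = -46 (F = Add(13, -59) = -46)
Function('d')(I) = Mul(-3, Pow(Add(-1, I), -1))
Function('o')(c, n) = Rational(92, 15) (Function('o')(c, n) = Mul(-2, Mul(-46, Pow(15, -1))) = Mul(-2, Mul(-46, Rational(1, 15))) = Mul(-2, Rational(-46, 15)) = Rational(92, 15))
Add(-23456, Mul(-1, Function('o')(16, Function('d')(11)))) = Add(-23456, Mul(-1, Rational(92, 15))) = Add(-23456, Rational(-92, 15)) = Rational(-351932, 15)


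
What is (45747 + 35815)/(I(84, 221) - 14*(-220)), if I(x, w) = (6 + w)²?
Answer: 81562/54609 ≈ 1.4936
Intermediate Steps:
(45747 + 35815)/(I(84, 221) - 14*(-220)) = (45747 + 35815)/((6 + 221)² - 14*(-220)) = 81562/(227² + 3080) = 81562/(51529 + 3080) = 81562/54609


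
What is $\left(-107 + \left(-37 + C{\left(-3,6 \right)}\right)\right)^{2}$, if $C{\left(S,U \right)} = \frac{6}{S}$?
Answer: $21316$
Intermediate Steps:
$\left(-107 + \left(-37 + C{\left(-3,6 \right)}\right)\right)^{2} = \left(-107 - \left(37 - \frac{6}{-3}\right)\right)^{2} = \left(-107 + \left(-37 + 6 \left(- \frac{1}{3}\right)\right)\right)^{2} = \left(-107 - 39\right)^{2} = \left(-146\right)^{2} = 21316$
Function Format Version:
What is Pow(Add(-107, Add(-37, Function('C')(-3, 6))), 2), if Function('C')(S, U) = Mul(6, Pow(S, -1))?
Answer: 21316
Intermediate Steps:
Pow(Add(-107, Add(-37, Function('C')(-3, 6))), 2) = Pow(Add(-107, Add(-37, Mul(6, Pow(-3, -1)))), 2) = Pow(Add(-107, Add(-37, Mul(6, Rational(-1, 3)))), 2) = Pow(Add(-107, Add(-37, -2)), 2) = Pow(Add(-107, -39), 2) = Pow(-146, 2) = 21316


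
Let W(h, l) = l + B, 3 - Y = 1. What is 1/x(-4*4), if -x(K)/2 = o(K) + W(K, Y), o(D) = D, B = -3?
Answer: 1/34 ≈ 0.029412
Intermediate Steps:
Y = 2 (Y = 3 - 1*1 = 3 - 1 = 2)
W(h, l) = -3 + l (W(h, l) = l - 3 = -3 + l)
x(K) = 2 - 2*K (x(K) = -2*(K + (-3 + 2)) = -2*(K - 1) = -2*(-1 + K) = 2 - 2*K)
1/x(-4*4) = 1/(2 - (-8)*4) = 1/(2 - 2*(-16)) = 1/(2 + 32) = 1/34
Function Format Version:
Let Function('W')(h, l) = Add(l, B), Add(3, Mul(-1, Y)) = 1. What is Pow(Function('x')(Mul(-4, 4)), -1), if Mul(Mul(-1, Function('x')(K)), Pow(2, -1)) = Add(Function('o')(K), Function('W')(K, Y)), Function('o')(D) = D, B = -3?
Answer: Rational(1, 34) ≈ 0.029412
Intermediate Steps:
Y = 2 (Y = Add(3, Mul(-1, 1)) = Add(3, -1) = 2)
Function('W')(h, l) = Add(-3, l) (Function('W')(h, l) = Add(l, -3) = Add(-3, l))
Function('x')(K) = Add(2, Mul(-2, K)) (Function('x')(K) = Mul(-2, Add(K, Add(-3, 2))) = Mul(-2, Add(K, -1)) = Mul(-2, Add(-1, K)) = Add(2, Mul(-2, K)))
Pow(Function('x')(Mul(-4, 4)), -1) = Pow(Add(2, Mul(-2, Mul(-4, 4))), -1) = Pow(Add(2, Mul(-2, -16)), -1) = Pow(Add(2, 32), -1) = Pow(34, -1) = Rational(1, 34)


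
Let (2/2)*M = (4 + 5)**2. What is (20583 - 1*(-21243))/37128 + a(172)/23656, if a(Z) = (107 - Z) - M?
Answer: 5125079/4574479 ≈ 1.1204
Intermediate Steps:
M = 81 (M = (4 + 5)**2 = 9**2 = 81)
a(Z) = 26 - Z (a(Z) = (107 - Z) - 1*81 = (107 - Z) - 81 = 26 - Z)
(20583 - 1*(-21243))/37128 + a(172)/23656 = (20583 - 1*(-21243))/37128 + (26 - 1*172)/23656 = (20583 + 21243)*(1/37128) + (26 - 172)*(1/23656) = 41826*(1/37128) - 146*1/23656 = 6971/6188 - 73/11828 = 5125079/4574479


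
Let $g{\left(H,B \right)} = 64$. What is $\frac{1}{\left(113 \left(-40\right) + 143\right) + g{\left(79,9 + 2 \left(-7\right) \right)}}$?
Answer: $- \frac{1}{4313} \approx -0.00023186$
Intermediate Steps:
$\frac{1}{\left(113 \left(-40\right) + 143\right) + g{\left(79,9 + 2 \left(-7\right) \right)}} = \frac{1}{\left(113 \left(-40\right) + 143\right) + 64} = \frac{1}{\left(-4520 + 143\right) + 64} = \frac{1}{-4377 + 64} = \frac{1}{-4313} = - \frac{1}{4313}$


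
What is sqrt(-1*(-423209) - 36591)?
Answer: sqrt(386618) ≈ 621.79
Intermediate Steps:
sqrt(-1*(-423209) - 36591) = sqrt(423209 - 36591) = sqrt(386618)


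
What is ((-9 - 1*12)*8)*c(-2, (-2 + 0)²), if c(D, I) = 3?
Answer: -504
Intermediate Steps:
((-9 - 1*12)*8)*c(-2, (-2 + 0)²) = ((-9 - 1*12)*8)*3 = ((-9 - 12)*8)*3 = -21*8*3 = -168*3 = -504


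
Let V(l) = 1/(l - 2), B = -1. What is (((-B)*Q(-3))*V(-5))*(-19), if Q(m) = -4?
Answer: -76/7 ≈ -10.857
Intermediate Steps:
V(l) = 1/(-2 + l)
(((-B)*Q(-3))*V(-5))*(-19) = ((-1*(-1)*(-4))/(-2 - 5))*(-19) = ((1*(-4))/(-7))*(-19) = -4*(-⅐)*(-19) = (4/7)*(-19) = -76/7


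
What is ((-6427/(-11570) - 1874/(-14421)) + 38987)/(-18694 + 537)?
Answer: -6505133133337/3029513062290 ≈ -2.1473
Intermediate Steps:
((-6427/(-11570) - 1874/(-14421)) + 38987)/(-18694 + 537) = ((-6427*(-1/11570) - 1874*(-1/14421)) + 38987)/(-18157) = ((6427/11570 + 1874/14421) + 38987)*(-1/18157) = (114365947/166850970 + 38987)*(-1/18157) = (6505133133337/166850970)*(-1/18157) = -6505133133337/3029513062290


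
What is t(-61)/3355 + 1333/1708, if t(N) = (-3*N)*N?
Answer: -239249/93940 ≈ -2.5468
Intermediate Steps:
t(N) = -3*N**2
t(-61)/3355 + 1333/1708 = -3*(-61)**2/3355 + 1333/1708 = -3*3721*(1/3355) + 1333*(1/1708) = -11163*1/3355 + 1333/1708 = -183/55 + 1333/1708 = -239249/93940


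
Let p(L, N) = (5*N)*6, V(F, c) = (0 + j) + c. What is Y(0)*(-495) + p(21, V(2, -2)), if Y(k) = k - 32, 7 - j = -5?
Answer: 16140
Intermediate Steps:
j = 12 (j = 7 - 1*(-5) = 7 + 5 = 12)
V(F, c) = 12 + c (V(F, c) = (0 + 12) + c = 12 + c)
p(L, N) = 30*N
Y(k) = -32 + k
Y(0)*(-495) + p(21, V(2, -2)) = (-32 + 0)*(-495) + 30*(12 - 2) = -32*(-495) + 30*10 = 15840 + 300 = 16140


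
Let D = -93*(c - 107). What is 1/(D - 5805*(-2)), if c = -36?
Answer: 1/24909 ≈ 4.0146e-5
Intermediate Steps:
D = 13299 (D = -93*(-36 - 107) = -93*(-143) = 13299)
1/(D - 5805*(-2)) = 1/(13299 - 5805*(-2)) = 1/(13299 + 11610) = 1/24909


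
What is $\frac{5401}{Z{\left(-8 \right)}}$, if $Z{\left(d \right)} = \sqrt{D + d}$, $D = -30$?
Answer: $- \frac{5401 i \sqrt{38}}{38} \approx - 876.16 i$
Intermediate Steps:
$Z{\left(d \right)} = \sqrt{-30 + d}$
$\frac{5401}{Z{\left(-8 \right)}} = \frac{5401}{\sqrt{-30 - 8}} = \frac{5401}{\sqrt{-38}} = \frac{5401}{i \sqrt{38}} = 5401 \left(- \frac{i \sqrt{38}}{38}\right) = - \frac{5401 i \sqrt{38}}{38}$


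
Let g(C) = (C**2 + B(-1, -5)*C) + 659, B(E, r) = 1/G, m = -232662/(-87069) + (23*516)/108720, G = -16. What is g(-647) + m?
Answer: 441028822815773/1051793520 ≈ 4.1931e+5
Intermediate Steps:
m = 731342987/262948380 (m = -232662*(-1/87069) + 11868*(1/108720) = 77554/29023 + 989/9060 = 731342987/262948380 ≈ 2.7813)
B(E, r) = -1/16 (B(E, r) = 1/(-16) = -1/16)
g(C) = 659 + C**2 - C/16 (g(C) = (C**2 - C/16) + 659 = 659 + C**2 - C/16)
g(-647) + m = (659 + (-647)**2 - 1/16*(-647)) + 731342987/262948380 = (659 + 418609 + 647/16) + 731342987/262948380 = 6708935/16 + 731342987/262948380 = 441028822815773/1051793520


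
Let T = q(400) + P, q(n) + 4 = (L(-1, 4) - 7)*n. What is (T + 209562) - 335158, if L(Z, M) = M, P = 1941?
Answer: -124859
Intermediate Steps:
q(n) = -4 - 3*n (q(n) = -4 + (4 - 7)*n = -4 - 3*n)
T = 737 (T = (-4 - 3*400) + 1941 = (-4 - 1200) + 1941 = -1204 + 1941 = 737)
(T + 209562) - 335158 = (737 + 209562) - 335158 = 210299 - 335158 = -124859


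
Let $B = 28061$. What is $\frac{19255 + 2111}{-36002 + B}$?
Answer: $- \frac{7122}{2647} \approx -2.6906$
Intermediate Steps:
$\frac{19255 + 2111}{-36002 + B} = \frac{19255 + 2111}{-36002 + 28061} = \frac{21366}{-7941} = 21366 \left(- \frac{1}{7941}\right) = - \frac{7122}{2647}$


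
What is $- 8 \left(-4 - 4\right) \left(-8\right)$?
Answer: $-512$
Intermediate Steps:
$- 8 \left(-4 - 4\right) \left(-8\right) = \left(-8\right) \left(-8\right) \left(-8\right) = 64 \left(-8\right) = -512$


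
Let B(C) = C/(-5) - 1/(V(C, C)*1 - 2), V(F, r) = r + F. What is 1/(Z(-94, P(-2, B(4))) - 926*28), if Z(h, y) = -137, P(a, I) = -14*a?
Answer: -1/26065 ≈ -3.8366e-5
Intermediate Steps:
V(F, r) = F + r
B(C) = -1/(-2 + 2*C) - C/5 (B(C) = C/(-5) - 1/((C + C)*1 - 2) = C*(-⅕) - 1/((2*C)*1 - 2) = -C/5 - 1/(2*C - 2) = -C/5 - 1/(-2 + 2*C) = -1/(-2 + 2*C) - C/5)
1/(Z(-94, P(-2, B(4))) - 926*28) = 1/(-137 - 926*28) = 1/(-137 - 25928) = 1/(-26065) = -1/26065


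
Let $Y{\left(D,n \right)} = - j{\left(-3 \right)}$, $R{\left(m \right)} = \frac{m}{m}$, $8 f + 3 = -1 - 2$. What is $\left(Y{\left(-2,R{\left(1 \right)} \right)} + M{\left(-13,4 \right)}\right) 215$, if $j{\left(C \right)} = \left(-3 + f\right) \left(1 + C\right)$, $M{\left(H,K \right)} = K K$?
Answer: $\frac{3655}{2} \approx 1827.5$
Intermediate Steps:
$f = - \frac{3}{4}$ ($f = - \frac{3}{8} + \frac{-1 - 2}{8} = - \frac{3}{8} + \frac{1}{8} \left(-3\right) = - \frac{3}{8} - \frac{3}{8} = - \frac{3}{4} \approx -0.75$)
$M{\left(H,K \right)} = K^{2}$
$j{\left(C \right)} = - \frac{15}{4} - \frac{15 C}{4}$ ($j{\left(C \right)} = \left(-3 - \frac{3}{4}\right) \left(1 + C\right) = - \frac{15 \left(1 + C\right)}{4} = - \frac{15}{4} - \frac{15 C}{4}$)
$R{\left(m \right)} = 1$
$Y{\left(D,n \right)} = - \frac{15}{2}$ ($Y{\left(D,n \right)} = - (- \frac{15}{4} - - \frac{45}{4}) = - (- \frac{15}{4} + \frac{45}{4}) = \left(-1\right) \frac{15}{2} = - \frac{15}{2}$)
$\left(Y{\left(-2,R{\left(1 \right)} \right)} + M{\left(-13,4 \right)}\right) 215 = \left(- \frac{15}{2} + 4^{2}\right) 215 = \left(- \frac{15}{2} + 16\right) 215 = \frac{17}{2} \cdot 215 = \frac{3655}{2}$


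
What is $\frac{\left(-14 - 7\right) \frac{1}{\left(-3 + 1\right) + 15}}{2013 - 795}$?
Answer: $- \frac{1}{754} \approx -0.0013263$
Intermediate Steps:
$\frac{\left(-14 - 7\right) \frac{1}{\left(-3 + 1\right) + 15}}{2013 - 795} = \frac{\left(-21\right) \frac{1}{-2 + 15}}{1218} = \frac{\left(-21\right) \frac{1}{13}}{1218} = \frac{1}{1218} \left(- \frac{21}{13}\right) = - \frac{1}{754}$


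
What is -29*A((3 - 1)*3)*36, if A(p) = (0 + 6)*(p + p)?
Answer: -75168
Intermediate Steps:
A(p) = 12*p (A(p) = 6*(2*p) = 12*p)
-29*A((3 - 1)*3)*36 = -348*(3 - 1)*3*36 = -348*2*3*36 = -348*6*36 = -29*72*36 = -2088*36 = -75168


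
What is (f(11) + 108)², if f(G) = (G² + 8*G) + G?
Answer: 107584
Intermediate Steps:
f(G) = G² + 9*G
(f(11) + 108)² = (11*(9 + 11) + 108)² = (11*20 + 108)² = (220 + 108)² = 328² = 107584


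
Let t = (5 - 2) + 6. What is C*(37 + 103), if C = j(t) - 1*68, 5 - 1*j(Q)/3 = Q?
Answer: -11200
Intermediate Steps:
t = 9 (t = 3 + 6 = 9)
j(Q) = 15 - 3*Q
C = -80 (C = (15 - 3*9) - 1*68 = (15 - 27) - 68 = -12 - 68 = -80)
C*(37 + 103) = -80*(37 + 103) = -80*140 = -11200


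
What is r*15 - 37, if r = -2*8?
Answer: -277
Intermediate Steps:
r = -16
r*15 - 37 = -16*15 - 37 = -240 - 37 = -277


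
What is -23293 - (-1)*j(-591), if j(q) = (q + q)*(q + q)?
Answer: 1373831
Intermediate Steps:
j(q) = 4*q**2 (j(q) = (2*q)*(2*q) = 4*q**2)
-23293 - (-1)*j(-591) = -23293 - (-1)*4*(-591)**2 = -23293 - (-1)*4*349281 = -23293 - (-1)*1397124 = -23293 - 1*(-1397124) = -23293 + 1397124 = 1373831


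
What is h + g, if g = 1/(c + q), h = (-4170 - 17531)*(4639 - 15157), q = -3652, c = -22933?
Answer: 6068055972029/26585 ≈ 2.2825e+8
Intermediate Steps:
h = 228251118 (h = -21701*(-10518) = 228251118)
g = -1/26585 (g = 1/(-22933 - 3652) = 1/(-26585) = -1/26585 ≈ -3.7615e-5)
h + g = 228251118 - 1/26585 = 6068055972029/26585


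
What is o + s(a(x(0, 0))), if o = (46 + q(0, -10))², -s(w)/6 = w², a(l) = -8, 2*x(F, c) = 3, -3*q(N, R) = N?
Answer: 1732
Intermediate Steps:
q(N, R) = -N/3
x(F, c) = 3/2 (x(F, c) = (½)*3 = 3/2)
s(w) = -6*w²
o = 2116 (o = (46 - ⅓*0)² = (46 + 0)² = 46² = 2116)
o + s(a(x(0, 0))) = 2116 - 6*(-8)² = 2116 - 6*64 = 2116 - 384 = 1732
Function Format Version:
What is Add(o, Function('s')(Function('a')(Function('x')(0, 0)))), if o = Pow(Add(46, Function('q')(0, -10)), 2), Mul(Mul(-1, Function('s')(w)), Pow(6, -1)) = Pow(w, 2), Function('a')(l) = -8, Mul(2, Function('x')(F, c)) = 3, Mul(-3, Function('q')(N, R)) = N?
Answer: 1732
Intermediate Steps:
Function('q')(N, R) = Mul(Rational(-1, 3), N)
Function('x')(F, c) = Rational(3, 2) (Function('x')(F, c) = Mul(Rational(1, 2), 3) = Rational(3, 2))
Function('s')(w) = Mul(-6, Pow(w, 2))
o = 2116 (o = Pow(Add(46, Mul(Rational(-1, 3), 0)), 2) = Pow(Add(46, 0), 2) = Pow(46, 2) = 2116)
Add(o, Function('s')(Function('a')(Function('x')(0, 0)))) = Add(2116, Mul(-6, Pow(-8, 2))) = Add(2116, Mul(-6, 64)) = Add(2116, -384) = 1732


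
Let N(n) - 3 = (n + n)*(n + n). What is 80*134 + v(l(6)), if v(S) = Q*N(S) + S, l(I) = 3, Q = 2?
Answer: 10801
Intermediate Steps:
N(n) = 3 + 4*n² (N(n) = 3 + (n + n)*(n + n) = 3 + (2*n)*(2*n) = 3 + 4*n²)
v(S) = 6 + S + 8*S² (v(S) = 2*(3 + 4*S²) + S = (6 + 8*S²) + S = 6 + S + 8*S²)
80*134 + v(l(6)) = 80*134 + (6 + 3 + 8*3²) = 10720 + (6 + 3 + 8*9) = 10720 + (6 + 3 + 72) = 10720 + 81 = 10801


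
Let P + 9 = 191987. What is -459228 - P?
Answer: -651206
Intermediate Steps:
P = 191978 (P = -9 + 191987 = 191978)
-459228 - P = -459228 - 1*191978 = -459228 - 191978 = -651206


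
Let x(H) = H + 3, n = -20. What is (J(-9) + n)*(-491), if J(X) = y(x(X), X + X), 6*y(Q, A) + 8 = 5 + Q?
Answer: 21113/2 ≈ 10557.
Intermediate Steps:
x(H) = 3 + H
y(Q, A) = -½ + Q/6 (y(Q, A) = -4/3 + (5 + Q)/6 = -4/3 + (⅚ + Q/6) = -½ + Q/6)
J(X) = X/6 (J(X) = -½ + (3 + X)/6 = -½ + (½ + X/6) = X/6)
(J(-9) + n)*(-491) = ((⅙)*(-9) - 20)*(-491) = (-3/2 - 20)*(-491) = -43/2*(-491) = 21113/2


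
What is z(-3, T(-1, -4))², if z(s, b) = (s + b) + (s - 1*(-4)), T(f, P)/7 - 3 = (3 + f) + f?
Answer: 676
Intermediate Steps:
T(f, P) = 42 + 14*f (T(f, P) = 21 + 7*((3 + f) + f) = 21 + 7*(3 + 2*f) = 21 + (21 + 14*f) = 42 + 14*f)
z(s, b) = 4 + b + 2*s (z(s, b) = (b + s) + (s + 4) = (b + s) + (4 + s) = 4 + b + 2*s)
z(-3, T(-1, -4))² = (4 + (42 + 14*(-1)) + 2*(-3))² = (4 + (42 - 14) - 6)² = (4 + 28 - 6)² = 26² = 676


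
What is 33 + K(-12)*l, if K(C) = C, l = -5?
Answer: 93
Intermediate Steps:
33 + K(-12)*l = 33 - 12*(-5) = 33 + 60 = 93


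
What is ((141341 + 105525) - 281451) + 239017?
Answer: 204432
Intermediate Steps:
((141341 + 105525) - 281451) + 239017 = (246866 - 281451) + 239017 = -34585 + 239017 = 204432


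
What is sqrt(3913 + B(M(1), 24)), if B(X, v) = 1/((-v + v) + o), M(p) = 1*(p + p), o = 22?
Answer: sqrt(1893914)/22 ≈ 62.554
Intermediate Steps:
M(p) = 2*p (M(p) = 1*(2*p) = 2*p)
B(X, v) = 1/22 (B(X, v) = 1/((-v + v) + 22) = 1/(0 + 22) = 1/22)
sqrt(3913 + B(M(1), 24)) = sqrt(3913 + 1/22) = sqrt(86087/22) = sqrt(1893914)/22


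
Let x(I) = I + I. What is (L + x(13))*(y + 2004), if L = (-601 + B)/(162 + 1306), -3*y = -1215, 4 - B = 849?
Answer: 44231649/734 ≈ 60261.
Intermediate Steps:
B = -845 (B = 4 - 1*849 = 4 - 849 = -845)
y = 405 (y = -⅓*(-1215) = 405)
x(I) = 2*I
L = -723/734 (L = (-601 - 845)/(162 + 1306) = -1446/1468 = -1446*1/1468 = -723/734 ≈ -0.98501)
(L + x(13))*(y + 2004) = (-723/734 + 2*13)*(405 + 2004) = (-723/734 + 26)*2409 = (18361/734)*2409 = 44231649/734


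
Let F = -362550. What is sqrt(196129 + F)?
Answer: 19*I*sqrt(461) ≈ 407.95*I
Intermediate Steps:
sqrt(196129 + F) = sqrt(196129 - 362550) = sqrt(-166421) = 19*I*sqrt(461)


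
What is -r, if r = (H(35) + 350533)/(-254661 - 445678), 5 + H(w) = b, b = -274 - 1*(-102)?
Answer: 350356/700339 ≈ 0.50027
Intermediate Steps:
b = -172 (b = -274 + 102 = -172)
H(w) = -177 (H(w) = -5 - 172 = -177)
r = -350356/700339 (r = (-177 + 350533)/(-254661 - 445678) = 350356/(-700339) = 350356*(-1/700339) = -350356/700339 ≈ -0.50027)
-r = -1*(-350356/700339) = 350356/700339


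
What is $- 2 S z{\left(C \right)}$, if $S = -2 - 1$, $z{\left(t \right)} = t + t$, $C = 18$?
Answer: $216$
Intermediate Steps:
$z{\left(t \right)} = 2 t$
$S = -3$
$- 2 S z{\left(C \right)} = \left(-2\right) \left(-3\right) 2 \cdot 18 = 6 \cdot 36 = 216$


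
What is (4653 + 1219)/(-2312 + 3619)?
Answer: 5872/1307 ≈ 4.4927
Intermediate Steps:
(4653 + 1219)/(-2312 + 3619) = 5872/1307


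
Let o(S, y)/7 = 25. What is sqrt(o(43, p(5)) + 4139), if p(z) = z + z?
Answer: sqrt(4314) ≈ 65.681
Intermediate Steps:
p(z) = 2*z
o(S, y) = 175 (o(S, y) = 7*25 = 175)
sqrt(o(43, p(5)) + 4139) = sqrt(175 + 4139) = sqrt(4314)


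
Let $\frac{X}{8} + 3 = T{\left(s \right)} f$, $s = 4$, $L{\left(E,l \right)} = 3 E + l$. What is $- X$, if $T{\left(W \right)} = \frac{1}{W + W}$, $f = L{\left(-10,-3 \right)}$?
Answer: $57$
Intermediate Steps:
$L{\left(E,l \right)} = l + 3 E$
$f = -33$ ($f = -3 + 3 \left(-10\right) = -3 - 30 = -33$)
$T{\left(W \right)} = \frac{1}{2 W}$
$X = -57$ ($X = -24 + 8 \frac{1}{2 \cdot 4} \left(-33\right) = -24 + 8 \cdot \frac{1}{2} \cdot \frac{1}{4} \left(-33\right) = -24 + 8 \cdot \frac{1}{8} \left(-33\right) = -24 + 8 \left(- \frac{33}{8}\right) = -24 - 33 = -57$)
$- X = \left(-1\right) \left(-57\right) = 57$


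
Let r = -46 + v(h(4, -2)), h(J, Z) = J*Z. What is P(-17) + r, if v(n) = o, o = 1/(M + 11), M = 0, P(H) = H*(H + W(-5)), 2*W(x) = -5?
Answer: 6283/22 ≈ 285.59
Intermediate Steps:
W(x) = -5/2 (W(x) = (½)*(-5) = -5/2)
P(H) = H*(-5/2 + H) (P(H) = H*(H - 5/2) = H*(-5/2 + H))
o = 1/11 (o = 1/(0 + 11) = 1/11 ≈ 0.090909)
v(n) = 1/11
r = -505/11 (r = -46 + 1/11 = -505/11 ≈ -45.909)
P(-17) + r = (½)*(-17)*(-5 + 2*(-17)) - 505/11 = (½)*(-17)*(-5 - 34) - 505/11 = (½)*(-17)*(-39) - 505/11 = 663/2 - 505/11 = 6283/22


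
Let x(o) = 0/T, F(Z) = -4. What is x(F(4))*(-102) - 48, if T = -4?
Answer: -48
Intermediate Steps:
x(o) = 0 (x(o) = 0/(-4) = 0*(-1/4) = 0)
x(F(4))*(-102) - 48 = 0*(-102) - 48 = 0 - 48 = -48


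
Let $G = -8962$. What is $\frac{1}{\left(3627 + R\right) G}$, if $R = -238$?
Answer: $- \frac{1}{30372218} \approx -3.2925 \cdot 10^{-8}$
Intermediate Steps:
$\frac{1}{\left(3627 + R\right) G} = \frac{1}{\left(3627 - 238\right) \left(-8962\right)} = \frac{1}{3389} \left(- \frac{1}{8962}\right) = - \frac{1}{30372218}$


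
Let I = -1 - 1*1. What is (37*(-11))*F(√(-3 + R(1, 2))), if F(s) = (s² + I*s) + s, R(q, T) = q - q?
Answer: 1221 + 407*I*√3 ≈ 1221.0 + 704.94*I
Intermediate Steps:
I = -2 (I = -1 - 1 = -2)
R(q, T) = 0
F(s) = s² - s (F(s) = (s² - 2*s) + s = s² - s)
(37*(-11))*F(√(-3 + R(1, 2))) = (37*(-11))*(√(-3 + 0)*(-1 + √(-3 + 0))) = -407*√(-3)*(-1 + √(-3)) = -407*I*√3*(-1 + I*√3)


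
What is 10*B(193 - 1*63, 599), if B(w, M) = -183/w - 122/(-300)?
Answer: -1952/195 ≈ -10.010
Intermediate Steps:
B(w, M) = 61/150 - 183/w (B(w, M) = -183/w - 122*(-1/300) = -183/w + 61/150 = 61/150 - 183/w)
10*B(193 - 1*63, 599) = 10*(61/150 - 183/(193 - 1*63)) = 10*(61/150 - 183/(193 - 63)) = 10*(61/150 - 183/130) = 10*(-976/975) = -1952/195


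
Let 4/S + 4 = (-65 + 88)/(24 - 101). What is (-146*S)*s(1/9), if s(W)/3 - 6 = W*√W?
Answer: 7329784/2979 ≈ 2460.5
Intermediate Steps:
S = -308/331 (S = 4/(-4 + (-65 + 88)/(24 - 101)) = 4/(-4 + 23/(-77)) = 4/(-4 + 23*(-1/77)) = 4/(-4 - 23/77) = 4/(-331/77) = 4*(-77/331) = -308/331 ≈ -0.93051)
s(W) = 18 + 3*W^(3/2) (s(W) = 18 + 3*(W*√W) = 18 + 3*W^(3/2))
(-146*S)*s(1/9) = (-146*(-308/331))*(18 + 3*(1/9)^(3/2)) = 44968*(18 + 3*(⅑)^(3/2))/331 = 44968*(18 + 3*(1/27))/331 = 44968*(18 + ⅑)/331 = (44968/331)*(163/9) = 7329784/2979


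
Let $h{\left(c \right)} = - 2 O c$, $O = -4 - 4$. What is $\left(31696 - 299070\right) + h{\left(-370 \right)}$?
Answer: $-273294$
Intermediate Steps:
$O = -8$ ($O = -4 - 4 = -8$)
$h{\left(c \right)} = 16 c$ ($h{\left(c \right)} = \left(-2\right) \left(-8\right) c = 16 c$)
$\left(31696 - 299070\right) + h{\left(-370 \right)} = \left(31696 - 299070\right) + 16 \left(-370\right) = -267374 - 5920 = -273294$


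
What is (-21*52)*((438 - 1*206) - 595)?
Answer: 396396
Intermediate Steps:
(-21*52)*((438 - 1*206) - 595) = -1092*((438 - 206) - 595) = -1092*(232 - 595) = -1092*(-363) = 396396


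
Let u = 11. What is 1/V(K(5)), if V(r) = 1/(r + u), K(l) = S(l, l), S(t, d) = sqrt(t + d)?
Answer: 11 + sqrt(10) ≈ 14.162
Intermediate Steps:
S(t, d) = sqrt(d + t)
K(l) = sqrt(2)*sqrt(l) (K(l) = sqrt(l + l) = sqrt(2*l) = sqrt(2)*sqrt(l))
V(r) = 1/(11 + r) (V(r) = 1/(r + 11) = 1/(11 + r))
1/V(K(5)) = 1/(1/(11 + sqrt(2)*sqrt(5))) = 1/(1/(11 + sqrt(10))) = 11 + sqrt(10)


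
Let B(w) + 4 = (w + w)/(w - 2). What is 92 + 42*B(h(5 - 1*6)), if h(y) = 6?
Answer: 50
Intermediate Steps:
B(w) = -4 + 2*w/(-2 + w) (B(w) = -4 + (w + w)/(w - 2) = -4 + (2*w)/(-2 + w) = -4 + 2*w/(-2 + w))
92 + 42*B(h(5 - 1*6)) = 92 + 42*(2*(4 - 1*6)/(-2 + 6)) = 92 + 42*(2*(4 - 6)/4) = 92 + 42*(2*(¼)*(-2)) = 92 + 42*(-1) = 92 - 42 = 50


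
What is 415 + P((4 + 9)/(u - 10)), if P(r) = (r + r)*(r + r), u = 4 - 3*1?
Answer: 34291/81 ≈ 423.35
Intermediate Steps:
u = 1 (u = 4 - 3 = 1)
P(r) = 4*r² (P(r) = (2*r)*(2*r) = 4*r²)
415 + P((4 + 9)/(u - 10)) = 415 + 4*((4 + 9)/(1 - 10))² = 415 + 4*(13/(-9))² = 415 + 4*(13*(-⅑))² = 415 + 4*(-13/9)² = 415 + 4*(169/81) = 415 + 676/81 = 34291/81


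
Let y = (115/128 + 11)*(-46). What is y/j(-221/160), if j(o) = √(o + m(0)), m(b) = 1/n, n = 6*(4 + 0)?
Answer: 35029*I*√19290/10288 ≈ 472.89*I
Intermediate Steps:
n = 24 (n = 6*4 = 24)
m(b) = 1/24
y = -35029/64 (y = (115*(1/128) + 11)*(-46) = (115/128 + 11)*(-46) = (1523/128)*(-46) = -35029/64 ≈ -547.33)
j(o) = √(1/24 + o) (j(o) = √(o + 1/24) = √(1/24 + o))
y/j(-221/160) = -35029*12/√(6 + 144*(-221/160))/64 = -35029*12/√(6 - 1989/10)/64 = -35029*(-4*I*√19290/643)/64 = -(-35029)*I*√19290/10288 = 35029*I*√19290/10288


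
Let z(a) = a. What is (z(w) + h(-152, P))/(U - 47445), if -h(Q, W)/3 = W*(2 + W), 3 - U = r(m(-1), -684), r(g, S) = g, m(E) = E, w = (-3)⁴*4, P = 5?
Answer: -219/47441 ≈ -0.0046163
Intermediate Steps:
w = 324 (w = 81*4 = 324)
U = 4 (U = 3 - 1*(-1) = 3 + 1 = 4)
h(Q, W) = -3*W*(2 + W)
(z(w) + h(-152, P))/(U - 47445) = (324 - 3*5*(2 + 5))/(4 - 47445) = (324 - 3*5*7)/(-47441) = (324 - 105)*(-1/47441) = 219*(-1/47441) = -219/47441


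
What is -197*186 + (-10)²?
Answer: -36542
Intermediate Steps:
-197*186 + (-10)² = -36642 + 100 = -36542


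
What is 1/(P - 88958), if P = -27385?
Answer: -1/116343 ≈ -8.5953e-6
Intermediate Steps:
1/(P - 88958) = 1/(-27385 - 88958) = 1/(-116343) = -1/116343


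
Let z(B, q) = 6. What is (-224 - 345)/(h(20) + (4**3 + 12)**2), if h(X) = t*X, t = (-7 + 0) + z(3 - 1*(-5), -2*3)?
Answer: -569/5756 ≈ -0.098853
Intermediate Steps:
t = -1 (t = (-7 + 0) + 6 = -7 + 6 = -1)
h(X) = -X
(-224 - 345)/(h(20) + (4**3 + 12)**2) = (-224 - 345)/(-1*20 + (4**3 + 12)**2) = -569/(-20 + (64 + 12)**2) = -569/(-20 + 76**2) = -569/(-20 + 5776) = -569/5756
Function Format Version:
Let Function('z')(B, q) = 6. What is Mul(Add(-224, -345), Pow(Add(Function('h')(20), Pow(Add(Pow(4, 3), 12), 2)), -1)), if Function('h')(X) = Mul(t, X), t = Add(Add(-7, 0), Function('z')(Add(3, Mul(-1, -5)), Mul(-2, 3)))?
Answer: Rational(-569, 5756) ≈ -0.098853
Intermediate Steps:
t = -1 (t = Add(Add(-7, 0), 6) = Add(-7, 6) = -1)
Function('h')(X) = Mul(-1, X)
Mul(Add(-224, -345), Pow(Add(Function('h')(20), Pow(Add(Pow(4, 3), 12), 2)), -1)) = Mul(Add(-224, -345), Pow(Add(Mul(-1, 20), Pow(Add(Pow(4, 3), 12), 2)), -1)) = Mul(-569, Pow(Add(-20, Pow(Add(64, 12), 2)), -1)) = Mul(-569, Pow(Add(-20, Pow(76, 2)), -1)) = Mul(-569, Pow(Add(-20, 5776), -1)) = Mul(-569, Pow(5756, -1)) = Mul(-569, Rational(1, 5756)) = Rational(-569, 5756)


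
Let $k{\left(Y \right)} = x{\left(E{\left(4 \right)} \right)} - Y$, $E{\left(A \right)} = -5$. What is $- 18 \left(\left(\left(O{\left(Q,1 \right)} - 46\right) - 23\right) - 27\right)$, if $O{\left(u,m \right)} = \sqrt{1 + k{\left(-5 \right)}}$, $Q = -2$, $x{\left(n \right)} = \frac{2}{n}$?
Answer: $1728 - \frac{36 \sqrt{35}}{5} \approx 1685.4$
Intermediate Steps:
$k{\left(Y \right)} = - \frac{2}{5} - Y$ ($k{\left(Y \right)} = \frac{2}{-5} - Y = 2 \left(- \frac{1}{5}\right) - Y = - \frac{2}{5} - Y$)
$O{\left(u,m \right)} = \frac{2 \sqrt{35}}{5}$ ($O{\left(u,m \right)} = \sqrt{1 - - \frac{23}{5}} = \sqrt{1 + \left(- \frac{2}{5} + 5\right)} = \sqrt{1 + \frac{23}{5}} = \sqrt{\frac{28}{5}} = \frac{2 \sqrt{35}}{5}$)
$- 18 \left(\left(\left(O{\left(Q,1 \right)} - 46\right) - 23\right) - 27\right) = - 18 \left(\left(\left(\frac{2 \sqrt{35}}{5} - 46\right) - 23\right) - 27\right) = - 18 \left(\left(\left(-46 + \frac{2 \sqrt{35}}{5}\right) - 23\right) - 27\right) = - 18 \left(\left(-69 + \frac{2 \sqrt{35}}{5}\right) - 27\right) = - 18 \left(-96 + \frac{2 \sqrt{35}}{5}\right) = 1728 - \frac{36 \sqrt{35}}{5}$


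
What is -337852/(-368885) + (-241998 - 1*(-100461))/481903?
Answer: 110601016111/177766788155 ≈ 0.62217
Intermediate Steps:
-337852/(-368885) + (-241998 - 1*(-100461))/481903 = -337852*(-1/368885) + (-241998 + 100461)*(1/481903) = 337852/368885 - 141537*1/481903 = 337852/368885 - 141537/481903 = 110601016111/177766788155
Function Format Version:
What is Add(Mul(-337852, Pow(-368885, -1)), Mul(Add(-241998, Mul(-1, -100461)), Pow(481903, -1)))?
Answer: Rational(110601016111, 177766788155) ≈ 0.62217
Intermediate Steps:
Add(Mul(-337852, Pow(-368885, -1)), Mul(Add(-241998, Mul(-1, -100461)), Pow(481903, -1))) = Add(Mul(-337852, Rational(-1, 368885)), Mul(Add(-241998, 100461), Rational(1, 481903))) = Add(Rational(337852, 368885), Mul(-141537, Rational(1, 481903))) = Add(Rational(337852, 368885), Rational(-141537, 481903)) = Rational(110601016111, 177766788155)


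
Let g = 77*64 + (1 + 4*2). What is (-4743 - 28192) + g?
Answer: -27998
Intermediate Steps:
g = 4937 (g = 4928 + (1 + 8) = 4928 + 9 = 4937)
(-4743 - 28192) + g = (-4743 - 28192) + 4937 = -32935 + 4937 = -27998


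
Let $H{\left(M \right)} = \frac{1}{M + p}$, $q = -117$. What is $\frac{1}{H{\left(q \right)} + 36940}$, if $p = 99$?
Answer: $\frac{18}{664919} \approx 2.7071 \cdot 10^{-5}$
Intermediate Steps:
$H{\left(M \right)} = \frac{1}{99 + M}$ ($H{\left(M \right)} = \frac{1}{M + 99} = \frac{1}{99 + M}$)
$\frac{1}{H{\left(q \right)} + 36940} = \frac{1}{\frac{1}{99 - 117} + 36940} = \frac{1}{\frac{1}{-18} + 36940} = \frac{1}{- \frac{1}{18} + 36940} = \frac{1}{\frac{664919}{18}} = \frac{18}{664919}$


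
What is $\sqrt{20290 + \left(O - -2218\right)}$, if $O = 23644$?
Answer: $6 \sqrt{1282} \approx 214.83$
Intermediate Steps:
$\sqrt{20290 + \left(O - -2218\right)} = \sqrt{20290 + \left(23644 - -2218\right)} = \sqrt{20290 + \left(23644 + 2218\right)} = \sqrt{20290 + 25862} = \sqrt{46152} = 6 \sqrt{1282}$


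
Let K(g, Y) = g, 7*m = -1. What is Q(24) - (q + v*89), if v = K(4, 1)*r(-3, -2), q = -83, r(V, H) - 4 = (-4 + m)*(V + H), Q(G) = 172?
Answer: -59803/7 ≈ -8543.3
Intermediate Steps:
m = -⅐ (m = (⅐)*(-1) = -⅐ ≈ -0.14286)
r(V, H) = 4 - 29*H/7 - 29*V/7 (r(V, H) = 4 + (-4 - ⅐)*(V + H) = 4 - 29*(H + V)/7 = 4 + (-29*H/7 - 29*V/7) = 4 - 29*H/7 - 29*V/7)
v = 692/7 (v = 4*(4 - 29/7*(-2) - 29/7*(-3)) = 4*(4 + 58/7 + 87/7) = 4*(173/7) = 692/7 ≈ 98.857)
Q(24) - (q + v*89) = 172 - (-83 + (692/7)*89) = 172 - (-83 + 61588/7) = 172 - 1*61007/7 = 172 - 61007/7 = -59803/7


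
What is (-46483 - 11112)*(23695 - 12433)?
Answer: -648634890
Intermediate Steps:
(-46483 - 11112)*(23695 - 12433) = -57595*11262 = -648634890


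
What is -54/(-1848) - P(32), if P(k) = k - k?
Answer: 9/308 ≈ 0.029221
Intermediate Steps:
P(k) = 0
-54/(-1848) - P(32) = -54/(-1848) - 1*0 = -54*(-1/1848) + 0 = 9/308 + 0 = 9/308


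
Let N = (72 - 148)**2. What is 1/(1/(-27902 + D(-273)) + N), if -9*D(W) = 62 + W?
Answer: 250907/1449238823 ≈ 0.00017313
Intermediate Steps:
D(W) = -62/9 - W/9 (D(W) = -(62 + W)/9 = -62/9 - W/9)
N = 5776 (N = (-76)**2 = 5776)
1/(1/(-27902 + D(-273)) + N) = 1/(1/(-27902 + (-62/9 - 1/9*(-273))) + 5776) = 1/(1/(-27902 + (-62/9 + 91/3)) + 5776) = 1/(1/(-27902 + 211/9) + 5776) = 1/(1/(-250907/9) + 5776) = 1/(-9/250907 + 5776) = 1/(1449238823/250907) = 250907/1449238823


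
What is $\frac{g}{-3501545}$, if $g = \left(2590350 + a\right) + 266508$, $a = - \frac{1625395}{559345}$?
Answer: $- \frac{319593522523}{391714337605} \approx -0.81588$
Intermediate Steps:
$a = - \frac{325079}{111869}$ ($a = \left(-1625395\right) \frac{1}{559345} = - \frac{325079}{111869} \approx -2.9059$)
$g = \frac{319593522523}{111869}$ ($g = \left(2590350 - \frac{325079}{111869}\right) + 266508 = \frac{289779539071}{111869} + 266508 = \frac{319593522523}{111869} \approx 2.8569 \cdot 10^{6}$)
$\frac{g}{-3501545} = \frac{319593522523}{111869 \left(-3501545\right)} = \frac{319593522523}{111869} \left(- \frac{1}{3501545}\right) = - \frac{319593522523}{391714337605}$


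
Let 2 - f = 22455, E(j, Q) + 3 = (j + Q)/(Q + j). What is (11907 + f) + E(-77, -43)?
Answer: -10548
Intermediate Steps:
E(j, Q) = -2 (E(j, Q) = -3 + (j + Q)/(Q + j) = -3 + (Q + j)/(Q + j) = -3 + 1 = -2)
f = -22453 (f = 2 - 1*22455 = 2 - 22455 = -22453)
(11907 + f) + E(-77, -43) = (11907 - 22453) - 2 = -10546 - 2 = -10548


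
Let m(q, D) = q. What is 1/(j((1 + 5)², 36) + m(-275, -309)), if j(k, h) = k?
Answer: -1/239 ≈ -0.0041841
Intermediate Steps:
1/(j((1 + 5)², 36) + m(-275, -309)) = 1/((1 + 5)² - 275) = 1/(6² - 275) = 1/(36 - 275) = 1/(-239) = -1/239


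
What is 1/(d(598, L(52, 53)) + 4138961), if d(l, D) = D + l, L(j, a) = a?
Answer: 1/4139612 ≈ 2.4157e-7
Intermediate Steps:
1/(d(598, L(52, 53)) + 4138961) = 1/((53 + 598) + 4138961) = 1/(651 + 4138961) = 1/4139612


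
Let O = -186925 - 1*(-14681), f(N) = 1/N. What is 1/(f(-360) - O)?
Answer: 360/62007839 ≈ 5.8057e-6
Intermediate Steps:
O = -172244 (O = -186925 + 14681 = -172244)
1/(f(-360) - O) = 1/(1/(-360) - 1*(-172244)) = 1/(-1/360 + 172244) = 1/(62007839/360) = 360/62007839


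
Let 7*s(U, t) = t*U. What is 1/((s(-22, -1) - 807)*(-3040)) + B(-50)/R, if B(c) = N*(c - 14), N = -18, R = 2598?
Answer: 3284370391/7406932640 ≈ 0.44342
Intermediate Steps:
s(U, t) = U*t/7 (s(U, t) = (t*U)/7 = (U*t)/7 = U*t/7)
B(c) = 252 - 18*c (B(c) = -18*(c - 14) = -18*(-14 + c) = 252 - 18*c)
1/((s(-22, -1) - 807)*(-3040)) + B(-50)/R = 1/((⅐)*(-22)*(-1) - 807*(-3040)) + (252 - 18*(-50))/2598 = -1/3040/(22/7 - 807) + (252 + 900)*(1/2598) = -1/3040/(-5627/7) + 1152*(1/2598) = -7/5627*(-1/3040) + 192/433 = 7/17106080 + 192/433 = 3284370391/7406932640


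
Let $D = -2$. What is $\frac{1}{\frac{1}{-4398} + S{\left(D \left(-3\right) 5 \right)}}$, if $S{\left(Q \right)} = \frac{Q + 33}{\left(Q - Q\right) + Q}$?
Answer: $\frac{10995}{23087} \approx 0.47624$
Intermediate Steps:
$S{\left(Q \right)} = \frac{33 + Q}{Q}$ ($S{\left(Q \right)} = \frac{33 + Q}{0 + Q} = \frac{33 + Q}{Q}$)
$\frac{1}{\frac{1}{-4398} + S{\left(D \left(-3\right) 5 \right)}} = \frac{1}{\frac{1}{-4398} + \frac{33 + \left(-2\right) \left(-3\right) 5}{\left(-2\right) \left(-3\right) 5}} = \frac{1}{- \frac{1}{4398} + \frac{33 + 6 \cdot 5}{6 \cdot 5}} = \frac{1}{- \frac{1}{4398} + \frac{33 + 30}{30}} = \frac{1}{- \frac{1}{4398} + \frac{1}{30} \cdot 63} = \frac{1}{- \frac{1}{4398} + \frac{21}{10}} = \frac{1}{\frac{23087}{10995}} = \frac{10995}{23087}$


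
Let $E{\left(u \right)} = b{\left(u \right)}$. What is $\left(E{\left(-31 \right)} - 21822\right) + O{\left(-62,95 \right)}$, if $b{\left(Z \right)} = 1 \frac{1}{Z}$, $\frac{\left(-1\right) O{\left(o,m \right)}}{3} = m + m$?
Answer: $- \frac{694153}{31} \approx -22392.0$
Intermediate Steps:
$O{\left(o,m \right)} = - 6 m$ ($O{\left(o,m \right)} = - 3 \left(m + m\right) = - 3 \cdot 2 m = - 6 m$)
$b{\left(Z \right)} = \frac{1}{Z}$
$E{\left(u \right)} = \frac{1}{u}$
$\left(E{\left(-31 \right)} - 21822\right) + O{\left(-62,95 \right)} = \left(\frac{1}{-31} - 21822\right) - 570 = \left(- \frac{1}{31} - 21822\right) - 570 = - \frac{676483}{31} - 570 = - \frac{694153}{31}$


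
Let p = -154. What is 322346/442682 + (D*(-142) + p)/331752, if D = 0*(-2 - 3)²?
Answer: 26717689291/36715159716 ≈ 0.72770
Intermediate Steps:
D = 0 (D = 0*(-5)² = 0*25 = 0)
322346/442682 + (D*(-142) + p)/331752 = 322346/442682 + (0*(-142) - 154)/331752 = 322346*(1/442682) + (0 - 154)*(1/331752) = 161173/221341 - 154*1/331752 = 161173/221341 - 77/165876 = 26717689291/36715159716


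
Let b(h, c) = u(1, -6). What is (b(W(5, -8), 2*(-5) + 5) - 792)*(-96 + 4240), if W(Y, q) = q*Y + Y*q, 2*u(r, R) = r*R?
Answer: -3294480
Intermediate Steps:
u(r, R) = R*r/2 (u(r, R) = (r*R)/2 = (R*r)/2 = R*r/2)
W(Y, q) = 2*Y*q (W(Y, q) = Y*q + Y*q = 2*Y*q)
b(h, c) = -3 (b(h, c) = (½)*(-6)*1 = -3)
(b(W(5, -8), 2*(-5) + 5) - 792)*(-96 + 4240) = (-3 - 792)*(-96 + 4240) = -795*4144 = -3294480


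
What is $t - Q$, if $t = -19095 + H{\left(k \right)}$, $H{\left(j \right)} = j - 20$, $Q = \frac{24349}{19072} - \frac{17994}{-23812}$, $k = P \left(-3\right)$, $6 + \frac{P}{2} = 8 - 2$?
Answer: $- \frac{2170464044829}{113535616} \approx -19117.0$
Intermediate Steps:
$P = 0$ ($P = -12 + 2 \left(8 - 2\right) = -12 + 2 \cdot 6 = -12 + 12 = 0$)
$k = 0$ ($k = 0 \left(-3\right) = 0$)
$Q = \frac{230744989}{113535616}$ ($Q = 24349 \cdot \frac{1}{19072} - - \frac{8997}{11906} = \frac{24349}{19072} + \frac{8997}{11906} = \frac{230744989}{113535616} \approx 2.0324$)
$H{\left(j \right)} = -20 + j$
$t = -19115$ ($t = -19095 + \left(-20 + 0\right) = -19095 - 20 = -19115$)
$t - Q = -19115 - \frac{230744989}{113535616} = - \frac{2170464044829}{113535616}$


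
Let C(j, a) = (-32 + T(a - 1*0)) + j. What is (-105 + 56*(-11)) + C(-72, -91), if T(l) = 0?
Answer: -825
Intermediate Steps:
C(j, a) = -32 + j (C(j, a) = (-32 + 0) + j = -32 + j)
(-105 + 56*(-11)) + C(-72, -91) = (-105 + 56*(-11)) + (-32 - 72) = (-105 - 616) - 104 = -721 - 104 = -825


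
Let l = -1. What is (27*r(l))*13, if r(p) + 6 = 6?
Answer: 0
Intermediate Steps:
r(p) = 0 (r(p) = -6 + 6 = 0)
(27*r(l))*13 = (27*0)*13 = 0*13 = 0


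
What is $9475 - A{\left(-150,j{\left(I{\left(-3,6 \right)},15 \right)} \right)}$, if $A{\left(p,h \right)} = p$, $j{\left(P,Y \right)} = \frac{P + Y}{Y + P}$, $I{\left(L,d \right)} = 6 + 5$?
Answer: $9625$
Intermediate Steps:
$I{\left(L,d \right)} = 11$
$j{\left(P,Y \right)} = 1$ ($j{\left(P,Y \right)} = \frac{P + Y}{P + Y} = 1$)
$9475 - A{\left(-150,j{\left(I{\left(-3,6 \right)},15 \right)} \right)} = 9475 - -150 = 9475 + 150 = 9625$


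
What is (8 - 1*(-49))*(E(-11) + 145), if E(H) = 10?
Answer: 8835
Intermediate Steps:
(8 - 1*(-49))*(E(-11) + 145) = (8 - 1*(-49))*(10 + 145) = (8 + 49)*155 = 57*155 = 8835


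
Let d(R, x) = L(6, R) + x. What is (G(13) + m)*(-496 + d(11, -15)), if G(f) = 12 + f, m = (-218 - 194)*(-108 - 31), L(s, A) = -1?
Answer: -29334016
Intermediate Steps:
m = 57268 (m = -412*(-139) = 57268)
d(R, x) = -1 + x
(G(13) + m)*(-496 + d(11, -15)) = ((12 + 13) + 57268)*(-496 + (-1 - 15)) = (25 + 57268)*(-496 - 16) = 57293*(-512) = -29334016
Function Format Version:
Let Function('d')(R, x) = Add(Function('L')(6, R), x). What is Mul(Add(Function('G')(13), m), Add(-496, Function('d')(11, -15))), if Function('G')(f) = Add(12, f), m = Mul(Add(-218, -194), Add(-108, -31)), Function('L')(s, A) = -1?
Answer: -29334016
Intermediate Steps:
m = 57268 (m = Mul(-412, -139) = 57268)
Function('d')(R, x) = Add(-1, x)
Mul(Add(Function('G')(13), m), Add(-496, Function('d')(11, -15))) = Mul(Add(Add(12, 13), 57268), Add(-496, Add(-1, -15))) = Mul(Add(25, 57268), Add(-496, -16)) = Mul(57293, -512) = -29334016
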